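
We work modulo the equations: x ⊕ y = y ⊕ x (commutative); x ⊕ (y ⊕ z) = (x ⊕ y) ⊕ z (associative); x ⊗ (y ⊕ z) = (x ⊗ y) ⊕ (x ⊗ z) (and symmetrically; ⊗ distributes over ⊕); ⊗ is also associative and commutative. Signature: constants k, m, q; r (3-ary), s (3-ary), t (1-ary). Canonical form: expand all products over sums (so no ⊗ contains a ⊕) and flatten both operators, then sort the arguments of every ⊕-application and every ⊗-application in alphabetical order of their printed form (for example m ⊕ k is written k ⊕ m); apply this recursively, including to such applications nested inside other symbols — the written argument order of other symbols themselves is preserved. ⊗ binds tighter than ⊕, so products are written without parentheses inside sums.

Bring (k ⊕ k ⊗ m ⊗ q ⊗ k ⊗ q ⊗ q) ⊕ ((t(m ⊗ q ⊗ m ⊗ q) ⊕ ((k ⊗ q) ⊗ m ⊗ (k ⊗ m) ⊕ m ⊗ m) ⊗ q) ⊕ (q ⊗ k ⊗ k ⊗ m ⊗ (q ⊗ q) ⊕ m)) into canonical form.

Expand:  k ⊕ k ⊗ k ⊗ m ⊗ q ⊗ q ⊗ q ⊕ t(m ⊗ m ⊗ q ⊗ q) ⊕ k ⊗ k ⊗ m ⊗ m ⊗ q ⊗ q ⊕ m ⊗ m ⊗ q ⊕ k ⊗ k ⊗ m ⊗ q ⊗ q ⊗ q ⊕ m
Sort:  k ⊕ k ⊗ k ⊗ m ⊗ m ⊗ q ⊗ q ⊕ k ⊗ k ⊗ m ⊗ q ⊗ q ⊗ q ⊕ k ⊗ k ⊗ m ⊗ q ⊗ q ⊗ q ⊕ m ⊕ m ⊗ m ⊗ q ⊕ t(m ⊗ m ⊗ q ⊗ q)

Answer: k ⊕ k ⊗ k ⊗ m ⊗ m ⊗ q ⊗ q ⊕ k ⊗ k ⊗ m ⊗ q ⊗ q ⊗ q ⊕ k ⊗ k ⊗ m ⊗ q ⊗ q ⊗ q ⊕ m ⊕ m ⊗ m ⊗ q ⊕ t(m ⊗ m ⊗ q ⊗ q)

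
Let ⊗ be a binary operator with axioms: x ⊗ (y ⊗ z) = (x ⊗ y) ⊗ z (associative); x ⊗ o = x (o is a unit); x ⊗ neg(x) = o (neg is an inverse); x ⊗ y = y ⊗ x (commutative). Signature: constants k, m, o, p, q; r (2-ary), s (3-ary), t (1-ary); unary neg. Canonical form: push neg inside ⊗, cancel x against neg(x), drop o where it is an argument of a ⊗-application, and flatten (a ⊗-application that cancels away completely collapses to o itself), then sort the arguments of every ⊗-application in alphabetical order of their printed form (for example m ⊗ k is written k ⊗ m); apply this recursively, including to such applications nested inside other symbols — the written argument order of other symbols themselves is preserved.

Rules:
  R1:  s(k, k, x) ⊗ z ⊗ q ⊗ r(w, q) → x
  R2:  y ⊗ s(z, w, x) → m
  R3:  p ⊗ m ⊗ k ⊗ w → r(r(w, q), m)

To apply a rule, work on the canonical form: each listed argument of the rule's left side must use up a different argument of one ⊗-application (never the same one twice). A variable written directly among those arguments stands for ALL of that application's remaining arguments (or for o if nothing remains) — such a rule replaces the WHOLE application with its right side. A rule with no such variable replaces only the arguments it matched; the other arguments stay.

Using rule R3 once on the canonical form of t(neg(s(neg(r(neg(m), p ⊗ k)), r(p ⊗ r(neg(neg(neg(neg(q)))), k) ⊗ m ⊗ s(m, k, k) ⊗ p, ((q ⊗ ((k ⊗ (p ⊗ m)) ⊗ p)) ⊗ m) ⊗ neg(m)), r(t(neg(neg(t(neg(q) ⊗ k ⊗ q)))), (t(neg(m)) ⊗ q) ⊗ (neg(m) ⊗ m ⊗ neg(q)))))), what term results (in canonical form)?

Canonical form:  t(neg(s(neg(r(neg(m), k ⊗ p)), r(m ⊗ p ⊗ p ⊗ r(q, k) ⊗ s(m, k, k), k ⊗ m ⊗ p ⊗ p ⊗ q), r(t(t(k)), t(neg(m))))))
Apply R3:  consuming k, m, p;  w := p ⊗ q
The variable takes the whole remainder — replace the entire application.
Result:  t(neg(s(neg(r(neg(m), k ⊗ p)), r(m ⊗ p ⊗ p ⊗ r(q, k) ⊗ s(m, k, k), r(r(p ⊗ q, q), m)), r(t(t(k)), t(neg(m))))))

Answer: t(neg(s(neg(r(neg(m), k ⊗ p)), r(m ⊗ p ⊗ p ⊗ r(q, k) ⊗ s(m, k, k), r(r(p ⊗ q, q), m)), r(t(t(k)), t(neg(m))))))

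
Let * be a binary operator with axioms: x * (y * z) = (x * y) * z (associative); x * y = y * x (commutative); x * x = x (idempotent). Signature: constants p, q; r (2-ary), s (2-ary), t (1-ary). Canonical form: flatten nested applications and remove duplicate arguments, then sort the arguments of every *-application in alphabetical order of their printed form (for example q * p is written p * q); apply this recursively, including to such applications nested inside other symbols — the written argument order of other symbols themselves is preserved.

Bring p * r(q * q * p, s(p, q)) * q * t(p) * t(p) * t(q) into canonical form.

Simplify inside:  r(q * q * p, s(p, q))  →  r(p * q, s(p, q))
Drop duplicates:  drop duplicate t(p)
Sort:  p * q * r(p * q, s(p, q)) * t(p) * t(q)

Answer: p * q * r(p * q, s(p, q)) * t(p) * t(q)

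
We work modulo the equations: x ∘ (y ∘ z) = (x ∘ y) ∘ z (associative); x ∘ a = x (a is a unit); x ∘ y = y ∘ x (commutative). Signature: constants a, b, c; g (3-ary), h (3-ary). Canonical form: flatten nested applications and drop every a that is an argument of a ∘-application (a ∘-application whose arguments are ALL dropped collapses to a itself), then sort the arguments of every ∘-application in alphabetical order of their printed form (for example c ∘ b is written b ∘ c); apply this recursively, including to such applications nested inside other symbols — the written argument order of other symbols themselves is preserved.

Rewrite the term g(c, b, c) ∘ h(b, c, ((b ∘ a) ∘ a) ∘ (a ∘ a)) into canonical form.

Answer: g(c, b, c) ∘ h(b, c, b)

Derivation:
Canonicalize subterm:  h(b, c, ((b ∘ a) ∘ a) ∘ (a ∘ a))  →  h(b, c, b)
Sort arguments:  g(c, b, c) ∘ h(b, c, b)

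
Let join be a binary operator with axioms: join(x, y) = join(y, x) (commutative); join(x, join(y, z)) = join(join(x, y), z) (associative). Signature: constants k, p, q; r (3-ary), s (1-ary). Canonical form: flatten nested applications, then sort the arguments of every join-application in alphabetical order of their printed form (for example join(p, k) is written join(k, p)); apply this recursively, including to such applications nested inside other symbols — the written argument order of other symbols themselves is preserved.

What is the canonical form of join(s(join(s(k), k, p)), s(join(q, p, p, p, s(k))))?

Simplify inside:  s(join(s(k), k, p))  →  s(join(k, p, s(k)))
Inside:  s(join(q, p, p, p, s(k)))  →  s(join(p, p, p, q, s(k)))
Sort:  join(s(join(k, p, s(k))), s(join(p, p, p, q, s(k))))

Answer: join(s(join(k, p, s(k))), s(join(p, p, p, q, s(k))))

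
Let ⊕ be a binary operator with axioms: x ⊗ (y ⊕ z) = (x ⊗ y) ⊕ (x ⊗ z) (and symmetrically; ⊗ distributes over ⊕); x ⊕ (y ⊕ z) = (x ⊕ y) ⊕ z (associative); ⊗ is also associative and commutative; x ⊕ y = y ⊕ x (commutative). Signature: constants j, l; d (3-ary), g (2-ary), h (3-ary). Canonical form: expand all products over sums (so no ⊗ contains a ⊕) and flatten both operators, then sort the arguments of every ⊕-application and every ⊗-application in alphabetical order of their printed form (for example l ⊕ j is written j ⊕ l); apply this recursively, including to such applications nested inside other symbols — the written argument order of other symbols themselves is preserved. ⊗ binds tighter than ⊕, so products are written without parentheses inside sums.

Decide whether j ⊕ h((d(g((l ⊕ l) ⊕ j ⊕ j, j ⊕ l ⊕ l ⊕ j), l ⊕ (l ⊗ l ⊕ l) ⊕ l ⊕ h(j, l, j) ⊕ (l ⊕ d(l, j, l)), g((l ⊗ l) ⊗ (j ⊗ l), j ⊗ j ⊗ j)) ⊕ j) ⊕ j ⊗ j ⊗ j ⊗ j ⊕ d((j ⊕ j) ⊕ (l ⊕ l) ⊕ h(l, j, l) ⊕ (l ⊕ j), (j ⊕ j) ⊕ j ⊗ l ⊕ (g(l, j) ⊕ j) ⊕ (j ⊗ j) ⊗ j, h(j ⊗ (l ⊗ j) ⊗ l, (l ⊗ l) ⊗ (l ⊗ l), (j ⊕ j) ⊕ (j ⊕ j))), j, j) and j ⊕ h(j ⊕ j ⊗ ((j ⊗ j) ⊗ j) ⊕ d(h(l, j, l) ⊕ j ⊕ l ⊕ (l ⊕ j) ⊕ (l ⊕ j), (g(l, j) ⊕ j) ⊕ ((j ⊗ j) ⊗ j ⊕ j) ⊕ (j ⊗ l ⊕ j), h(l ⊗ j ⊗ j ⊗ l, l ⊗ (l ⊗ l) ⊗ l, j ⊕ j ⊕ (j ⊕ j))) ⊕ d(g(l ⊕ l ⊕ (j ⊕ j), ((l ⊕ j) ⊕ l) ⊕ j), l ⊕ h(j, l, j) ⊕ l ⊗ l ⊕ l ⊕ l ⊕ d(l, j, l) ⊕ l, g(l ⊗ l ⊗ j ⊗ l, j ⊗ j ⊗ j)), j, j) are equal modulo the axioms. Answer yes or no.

Answer: yes — both canonical forms are h(d(g(j ⊕ j ⊕ l ⊕ l, j ⊕ j ⊕ l ⊕ l), d(l, j, l) ⊕ h(j, l, j) ⊕ l ⊕ l ⊕ l ⊕ l ⊕ l ⊗ l, g(j ⊗ l ⊗ l ⊗ l, j ⊗ j ⊗ j)) ⊕ d(h(l, j, l) ⊕ j ⊕ j ⊕ j ⊕ l ⊕ l ⊕ l, g(l, j) ⊕ j ⊕ j ⊕ j ⊕ j ⊗ j ⊗ j ⊕ j ⊗ l, h(j ⊗ j ⊗ l ⊗ l, l ⊗ l ⊗ l ⊗ l, j ⊕ j ⊕ j ⊕ j)) ⊕ j ⊕ j ⊗ j ⊗ j ⊗ j, j, j) ⊕ j

Derivation:
Left:  j ⊕ h((d(g((l ⊕ l) ⊕ j ⊕ j, j ⊕ l ⊕ l ⊕ j), l ⊕ (l ⊗ l ⊕ l) ⊕ l ⊕ h(j, l, j) ⊕ (l ⊕ d(l, j, l)), g((l ⊗ l) ⊗ (j ⊗ l), j ⊗ j ⊗ j)) ⊕ j) ⊕ j ⊗ j ⊗ j ⊗ j ⊕ d((j ⊕ j) ⊕ (l ⊕ l) ⊕ h(l, j, l) ⊕ (l ⊕ j), (j ⊕ j) ⊕ j ⊗ l ⊕ (g(l, j) ⊕ j) ⊕ (j ⊗ j) ⊗ j, h(j ⊗ (l ⊗ j) ⊗ l, (l ⊗ l) ⊗ (l ⊗ l), (j ⊕ j) ⊕ (j ⊕ j))), j, j)
  Merge nested applications:  j ⊕ h(d(g(j ⊕ j ⊕ l ⊕ l, j ⊕ j ⊕ l ⊕ l), d(l, j, l) ⊕ h(j, l, j) ⊕ l ⊕ l ⊕ l ⊕ l ⊕ l ⊗ l, g(j ⊗ l ⊗ l ⊗ l, j ⊗ j ⊗ j)) ⊕ d(h(l, j, l) ⊕ j ⊕ j ⊕ j ⊕ l ⊕ l ⊕ l, g(l, j) ⊕ j ⊕ j ⊕ j ⊕ j ⊗ j ⊗ j ⊕ j ⊗ l, h(j ⊗ j ⊗ l ⊗ l, l ⊗ l ⊗ l ⊗ l, j ⊕ j ⊕ j ⊕ j)) ⊕ j ⊕ j ⊗ j ⊗ j ⊗ j, j, j)
  Sort arguments:  h(d(g(j ⊕ j ⊕ l ⊕ l, j ⊕ j ⊕ l ⊕ l), d(l, j, l) ⊕ h(j, l, j) ⊕ l ⊕ l ⊕ l ⊕ l ⊕ l ⊗ l, g(j ⊗ l ⊗ l ⊗ l, j ⊗ j ⊗ j)) ⊕ d(h(l, j, l) ⊕ j ⊕ j ⊕ j ⊕ l ⊕ l ⊕ l, g(l, j) ⊕ j ⊕ j ⊕ j ⊕ j ⊗ j ⊗ j ⊕ j ⊗ l, h(j ⊗ j ⊗ l ⊗ l, l ⊗ l ⊗ l ⊗ l, j ⊕ j ⊕ j ⊕ j)) ⊕ j ⊕ j ⊗ j ⊗ j ⊗ j, j, j) ⊕ j
Right:  j ⊕ h(j ⊕ j ⊗ ((j ⊗ j) ⊗ j) ⊕ d(h(l, j, l) ⊕ j ⊕ l ⊕ (l ⊕ j) ⊕ (l ⊕ j), (g(l, j) ⊕ j) ⊕ ((j ⊗ j) ⊗ j ⊕ j) ⊕ (j ⊗ l ⊕ j), h(l ⊗ j ⊗ j ⊗ l, l ⊗ (l ⊗ l) ⊗ l, j ⊕ j ⊕ (j ⊕ j))) ⊕ d(g(l ⊕ l ⊕ (j ⊕ j), ((l ⊕ j) ⊕ l) ⊕ j), l ⊕ h(j, l, j) ⊕ l ⊗ l ⊕ l ⊕ l ⊕ d(l, j, l) ⊕ l, g(l ⊗ l ⊗ j ⊗ l, j ⊗ j ⊗ j)), j, j)
  Un-nest:  j ⊕ h(d(g(j ⊕ j ⊕ l ⊕ l, j ⊕ j ⊕ l ⊕ l), d(l, j, l) ⊕ h(j, l, j) ⊕ l ⊕ l ⊕ l ⊕ l ⊕ l ⊗ l, g(j ⊗ l ⊗ l ⊗ l, j ⊗ j ⊗ j)) ⊕ d(h(l, j, l) ⊕ j ⊕ j ⊕ j ⊕ l ⊕ l ⊕ l, g(l, j) ⊕ j ⊕ j ⊕ j ⊕ j ⊗ j ⊗ j ⊕ j ⊗ l, h(j ⊗ j ⊗ l ⊗ l, l ⊗ l ⊗ l ⊗ l, j ⊕ j ⊕ j ⊕ j)) ⊕ j ⊕ j ⊗ j ⊗ j ⊗ j, j, j)
  Order the arguments:  h(d(g(j ⊕ j ⊕ l ⊕ l, j ⊕ j ⊕ l ⊕ l), d(l, j, l) ⊕ h(j, l, j) ⊕ l ⊕ l ⊕ l ⊕ l ⊕ l ⊗ l, g(j ⊗ l ⊗ l ⊗ l, j ⊗ j ⊗ j)) ⊕ d(h(l, j, l) ⊕ j ⊕ j ⊕ j ⊕ l ⊕ l ⊕ l, g(l, j) ⊕ j ⊕ j ⊕ j ⊕ j ⊗ j ⊗ j ⊕ j ⊗ l, h(j ⊗ j ⊗ l ⊗ l, l ⊗ l ⊗ l ⊗ l, j ⊕ j ⊕ j ⊕ j)) ⊕ j ⊕ j ⊗ j ⊗ j ⊗ j, j, j) ⊕ j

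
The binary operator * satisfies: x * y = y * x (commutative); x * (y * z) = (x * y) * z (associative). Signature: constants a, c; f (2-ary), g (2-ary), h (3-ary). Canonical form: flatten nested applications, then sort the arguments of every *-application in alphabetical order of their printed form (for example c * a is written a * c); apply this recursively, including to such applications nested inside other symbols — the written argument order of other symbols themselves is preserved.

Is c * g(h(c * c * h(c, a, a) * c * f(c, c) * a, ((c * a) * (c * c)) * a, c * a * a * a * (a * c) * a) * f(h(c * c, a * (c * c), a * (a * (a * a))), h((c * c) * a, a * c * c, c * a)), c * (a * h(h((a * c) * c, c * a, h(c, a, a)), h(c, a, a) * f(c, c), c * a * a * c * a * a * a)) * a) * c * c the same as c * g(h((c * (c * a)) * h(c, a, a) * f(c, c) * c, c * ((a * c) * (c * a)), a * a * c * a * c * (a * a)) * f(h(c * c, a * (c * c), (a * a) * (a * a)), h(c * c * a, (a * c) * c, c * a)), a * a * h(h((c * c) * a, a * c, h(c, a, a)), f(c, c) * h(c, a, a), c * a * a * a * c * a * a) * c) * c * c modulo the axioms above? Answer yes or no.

Answer: yes — both canonical forms are c * c * c * g(f(h(c * c, a * c * c, a * a * a * a), h(a * c * c, a * c * c, a * c)) * h(a * c * c * c * f(c, c) * h(c, a, a), a * a * c * c * c, a * a * a * a * a * c * c), a * a * c * h(h(a * c * c, a * c, h(c, a, a)), f(c, c) * h(c, a, a), a * a * a * a * a * c * c))

Derivation:
Left:  c * g(h(c * c * h(c, a, a) * c * f(c, c) * a, ((c * a) * (c * c)) * a, c * a * a * a * (a * c) * a) * f(h(c * c, a * (c * c), a * (a * (a * a))), h((c * c) * a, a * c * c, c * a)), c * (a * h(h((a * c) * c, c * a, h(c, a, a)), h(c, a, a) * f(c, c), c * a * a * c * a * a * a)) * a) * c * c
  Canonicalize subterm:  g(h(c * c * h(c, a, a) * c * f(c, c) * a, ((c * a) * (c * c)) * a, c * a * a * a * (a * c) * a) * f(h(c * c, a * (c * c), a * (a * (a * a))), h((c * c) * a, a * c * c, c * a)), c * (a * h(h((a * c) * c, c * a, h(c, a, a)), h(c, a, a) * f(c, c), c * a * a * c * a * a * a)) * a)  →  g(f(h(c * c, a * c * c, a * a * a * a), h(a * c * c, a * c * c, a * c)) * h(a * c * c * c * f(c, c) * h(c, a, a), a * a * c * c * c, a * a * a * a * a * c * c), a * a * c * h(h(a * c * c, a * c, h(c, a, a)), f(c, c) * h(c, a, a), a * a * a * a * a * c * c))
  Sort:  c * c * c * g(f(h(c * c, a * c * c, a * a * a * a), h(a * c * c, a * c * c, a * c)) * h(a * c * c * c * f(c, c) * h(c, a, a), a * a * c * c * c, a * a * a * a * a * c * c), a * a * c * h(h(a * c * c, a * c, h(c, a, a)), f(c, c) * h(c, a, a), a * a * a * a * a * c * c))
Right:  c * g(h((c * (c * a)) * h(c, a, a) * f(c, c) * c, c * ((a * c) * (c * a)), a * a * c * a * c * (a * a)) * f(h(c * c, a * (c * c), (a * a) * (a * a)), h(c * c * a, (a * c) * c, c * a)), a * a * h(h((c * c) * a, a * c, h(c, a, a)), f(c, c) * h(c, a, a), c * a * a * a * c * a * a) * c) * c * c
  Inside:  g(h((c * (c * a)) * h(c, a, a) * f(c, c) * c, c * ((a * c) * (c * a)), a * a * c * a * c * (a * a)) * f(h(c * c, a * (c * c), (a * a) * (a * a)), h(c * c * a, (a * c) * c, c * a)), a * a * h(h((c * c) * a, a * c, h(c, a, a)), f(c, c) * h(c, a, a), c * a * a * a * c * a * a) * c)  →  g(f(h(c * c, a * c * c, a * a * a * a), h(a * c * c, a * c * c, a * c)) * h(a * c * c * c * f(c, c) * h(c, a, a), a * a * c * c * c, a * a * a * a * a * c * c), a * a * c * h(h(a * c * c, a * c, h(c, a, a)), f(c, c) * h(c, a, a), a * a * a * a * a * c * c))
  Order the arguments:  c * c * c * g(f(h(c * c, a * c * c, a * a * a * a), h(a * c * c, a * c * c, a * c)) * h(a * c * c * c * f(c, c) * h(c, a, a), a * a * c * c * c, a * a * a * a * a * c * c), a * a * c * h(h(a * c * c, a * c, h(c, a, a)), f(c, c) * h(c, a, a), a * a * a * a * a * c * c))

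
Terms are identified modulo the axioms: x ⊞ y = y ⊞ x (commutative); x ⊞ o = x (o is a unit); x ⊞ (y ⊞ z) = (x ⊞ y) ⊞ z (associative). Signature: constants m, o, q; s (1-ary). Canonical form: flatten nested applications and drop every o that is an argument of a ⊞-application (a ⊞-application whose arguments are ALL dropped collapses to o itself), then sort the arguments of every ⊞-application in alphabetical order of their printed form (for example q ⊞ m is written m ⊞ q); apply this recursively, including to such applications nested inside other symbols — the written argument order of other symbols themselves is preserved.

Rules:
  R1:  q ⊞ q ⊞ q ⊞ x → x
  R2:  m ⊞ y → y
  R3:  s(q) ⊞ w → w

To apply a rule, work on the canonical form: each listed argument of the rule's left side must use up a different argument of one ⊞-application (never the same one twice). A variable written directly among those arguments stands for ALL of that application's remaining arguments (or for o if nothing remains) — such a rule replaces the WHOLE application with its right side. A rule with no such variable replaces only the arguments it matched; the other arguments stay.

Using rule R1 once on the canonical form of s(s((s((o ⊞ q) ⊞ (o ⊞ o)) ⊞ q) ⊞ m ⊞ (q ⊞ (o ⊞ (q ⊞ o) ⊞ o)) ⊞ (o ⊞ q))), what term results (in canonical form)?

Answer: s(s(m ⊞ q ⊞ s(q)))

Derivation:
Canonical form:  s(s(m ⊞ q ⊞ q ⊞ q ⊞ q ⊞ s(q)))
R1 matches:  uses q, q, q;  x := m ⊞ q ⊞ s(q)
Every leftover argument binds to the variable; the entire application is replaced.
New term:  s(s(m ⊞ q ⊞ s(q)))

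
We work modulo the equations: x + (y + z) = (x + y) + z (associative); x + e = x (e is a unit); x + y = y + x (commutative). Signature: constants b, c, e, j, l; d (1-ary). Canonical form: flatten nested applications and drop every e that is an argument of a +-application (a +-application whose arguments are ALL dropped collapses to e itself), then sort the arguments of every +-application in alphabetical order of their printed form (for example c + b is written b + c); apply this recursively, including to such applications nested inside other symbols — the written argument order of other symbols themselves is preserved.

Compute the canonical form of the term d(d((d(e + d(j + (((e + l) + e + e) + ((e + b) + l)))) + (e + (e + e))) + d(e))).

Answer: d(d(d(d(b + j + l + l)) + d(e)))

Derivation:
Descend into:  (d(e + d(j + (((e + l) + e + e) + ((e + b) + l)))) + (e + (e + e))) + d(e)
Merge nested applications:  d(e + d(j + (((e + l) + e + e) + ((e + b) + l)))) + e + e + e + d(e)
Canonicalize subterm:  d(e + d(j + (((e + l) + e + e) + ((e + b) + l))))  →  d(d(b + j + l + l))
Drop the unit:  drop e (×3)
Order the arguments:  d(d(b + j + l + l)) + d(e)
Put back:  d(d(d(d(b + j + l + l)) + d(e)))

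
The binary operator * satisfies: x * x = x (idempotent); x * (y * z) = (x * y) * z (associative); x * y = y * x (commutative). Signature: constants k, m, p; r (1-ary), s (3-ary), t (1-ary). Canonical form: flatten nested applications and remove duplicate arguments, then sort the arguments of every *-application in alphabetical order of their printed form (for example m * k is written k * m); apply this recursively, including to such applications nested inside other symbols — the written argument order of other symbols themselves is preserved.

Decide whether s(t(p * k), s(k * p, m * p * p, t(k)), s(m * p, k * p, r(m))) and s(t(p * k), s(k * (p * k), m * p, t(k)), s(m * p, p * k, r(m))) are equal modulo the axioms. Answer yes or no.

Answer: yes — both canonical forms are s(t(k * p), s(k * p, m * p, t(k)), s(m * p, k * p, r(m)))

Derivation:
Left:  s(t(p * k), s(k * p, m * p * p, t(k)), s(m * p, k * p, r(m)))
  Descend into:  m * p * p
  Drop duplicates:  drop duplicate p
  Sort arguments:  m * p
  Rebuild:  s(t(k * p), s(k * p, m * p, t(k)), s(m * p, k * p, r(m)))
Right:  s(t(p * k), s(k * (p * k), m * p, t(k)), s(m * p, p * k, r(m)))
  Descend into:  k * (p * k)
  Un-nest:  k * p * k
  Drop duplicates:  drop duplicate k
  Sort:  k * p
  Rebuild:  s(t(k * p), s(k * p, m * p, t(k)), s(m * p, k * p, r(m)))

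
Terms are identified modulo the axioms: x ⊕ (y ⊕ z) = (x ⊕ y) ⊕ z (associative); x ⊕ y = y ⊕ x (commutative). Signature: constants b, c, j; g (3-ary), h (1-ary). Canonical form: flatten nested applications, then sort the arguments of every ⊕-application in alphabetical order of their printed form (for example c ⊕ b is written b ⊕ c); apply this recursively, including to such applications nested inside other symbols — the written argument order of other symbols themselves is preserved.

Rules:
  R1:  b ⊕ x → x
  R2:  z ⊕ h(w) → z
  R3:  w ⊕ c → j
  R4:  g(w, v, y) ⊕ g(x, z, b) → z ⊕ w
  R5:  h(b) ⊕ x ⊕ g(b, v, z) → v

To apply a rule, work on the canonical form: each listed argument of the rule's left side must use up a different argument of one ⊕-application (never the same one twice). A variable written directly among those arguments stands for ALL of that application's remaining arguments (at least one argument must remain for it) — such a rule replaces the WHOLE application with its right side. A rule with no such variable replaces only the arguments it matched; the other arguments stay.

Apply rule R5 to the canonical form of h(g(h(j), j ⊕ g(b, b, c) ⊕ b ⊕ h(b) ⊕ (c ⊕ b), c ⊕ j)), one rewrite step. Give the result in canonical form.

Canonical form:  h(g(h(j), b ⊕ b ⊕ c ⊕ g(b, b, c) ⊕ h(b) ⊕ j, c ⊕ j))
Apply R5:  consuming g(b, b, c), h(b);  v := b, x := b ⊕ b ⊕ c ⊕ j, z := c
Every leftover argument binds to the variable; the entire application is replaced.
Giving:  h(g(h(j), b, c ⊕ j))

Answer: h(g(h(j), b, c ⊕ j))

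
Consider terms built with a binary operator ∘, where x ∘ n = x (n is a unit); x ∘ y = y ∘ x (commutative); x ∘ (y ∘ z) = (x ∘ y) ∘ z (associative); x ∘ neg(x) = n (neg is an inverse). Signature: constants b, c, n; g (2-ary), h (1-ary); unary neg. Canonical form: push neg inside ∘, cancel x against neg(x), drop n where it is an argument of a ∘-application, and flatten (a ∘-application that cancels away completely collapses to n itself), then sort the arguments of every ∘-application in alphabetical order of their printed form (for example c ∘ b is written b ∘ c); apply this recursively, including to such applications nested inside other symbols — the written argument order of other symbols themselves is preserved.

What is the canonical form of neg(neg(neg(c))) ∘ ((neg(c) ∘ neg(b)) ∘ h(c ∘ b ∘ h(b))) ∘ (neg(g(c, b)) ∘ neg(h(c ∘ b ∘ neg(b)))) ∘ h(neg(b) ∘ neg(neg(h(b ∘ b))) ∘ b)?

Push neg inside:  distribute neg over ∘ and collapse double neg
Combine occurrences:  neg(c) ∘ neg(c) ∘ neg(b) ∘ h(b ∘ c ∘ h(b)) ∘ neg(g(c, b)) ∘ neg(h(c)) ∘ h(h(b ∘ b))
Sort arguments:  h(b ∘ c ∘ h(b)) ∘ h(h(b ∘ b)) ∘ neg(b) ∘ neg(c) ∘ neg(c) ∘ neg(g(c, b)) ∘ neg(h(c))

Answer: h(b ∘ c ∘ h(b)) ∘ h(h(b ∘ b)) ∘ neg(b) ∘ neg(c) ∘ neg(c) ∘ neg(g(c, b)) ∘ neg(h(c))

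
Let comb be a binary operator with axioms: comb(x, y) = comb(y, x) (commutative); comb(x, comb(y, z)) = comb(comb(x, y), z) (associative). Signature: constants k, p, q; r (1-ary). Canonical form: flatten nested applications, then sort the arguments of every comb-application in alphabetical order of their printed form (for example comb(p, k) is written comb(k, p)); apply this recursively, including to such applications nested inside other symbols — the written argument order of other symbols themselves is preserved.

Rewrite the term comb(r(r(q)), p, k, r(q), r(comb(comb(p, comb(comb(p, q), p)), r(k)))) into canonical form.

Answer: comb(k, p, r(comb(p, p, p, q, r(k))), r(q), r(r(q)))

Derivation:
Inside:  r(comb(comb(p, comb(comb(p, q), p)), r(k)))  →  r(comb(p, p, p, q, r(k)))
Order the arguments:  comb(k, p, r(comb(p, p, p, q, r(k))), r(q), r(r(q)))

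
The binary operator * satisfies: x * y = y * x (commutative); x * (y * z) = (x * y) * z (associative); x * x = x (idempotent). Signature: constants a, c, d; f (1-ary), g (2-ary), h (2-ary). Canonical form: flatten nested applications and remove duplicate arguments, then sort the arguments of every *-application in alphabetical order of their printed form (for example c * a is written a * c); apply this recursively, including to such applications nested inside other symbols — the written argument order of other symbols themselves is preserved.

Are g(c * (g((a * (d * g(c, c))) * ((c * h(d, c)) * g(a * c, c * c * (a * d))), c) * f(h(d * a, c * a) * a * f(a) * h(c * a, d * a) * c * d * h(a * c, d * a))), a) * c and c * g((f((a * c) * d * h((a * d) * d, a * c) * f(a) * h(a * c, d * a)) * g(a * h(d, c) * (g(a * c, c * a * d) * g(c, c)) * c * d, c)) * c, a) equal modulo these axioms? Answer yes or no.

Answer: yes — both canonical forms are c * g(c * f(a * c * d * f(a) * h(a * c, a * d) * h(a * d, a * c)) * g(a * c * d * g(a * c, a * c * d) * g(c, c) * h(d, c), c), a)

Derivation:
Left:  g(c * (g((a * (d * g(c, c))) * ((c * h(d, c)) * g(a * c, c * c * (a * d))), c) * f(h(d * a, c * a) * a * f(a) * h(c * a, d * a) * c * d * h(a * c, d * a))), a) * c
  Inside:  g(c * (g((a * (d * g(c, c))) * ((c * h(d, c)) * g(a * c, c * c * (a * d))), c) * f(h(d * a, c * a) * a * f(a) * h(c * a, d * a) * c * d * h(a * c, d * a))), a)  →  g(c * f(a * c * d * f(a) * h(a * c, a * d) * h(a * d, a * c)) * g(a * c * d * g(a * c, a * c * d) * g(c, c) * h(d, c), c), a)
  Sort:  c * g(c * f(a * c * d * f(a) * h(a * c, a * d) * h(a * d, a * c)) * g(a * c * d * g(a * c, a * c * d) * g(c, c) * h(d, c), c), a)
Right:  c * g((f((a * c) * d * h((a * d) * d, a * c) * f(a) * h(a * c, d * a)) * g(a * h(d, c) * (g(a * c, c * a * d) * g(c, c)) * c * d, c)) * c, a)
  Simplify inside:  g((f((a * c) * d * h((a * d) * d, a * c) * f(a) * h(a * c, d * a)) * g(a * h(d, c) * (g(a * c, c * a * d) * g(c, c)) * c * d, c)) * c, a)  →  g(c * f(a * c * d * f(a) * h(a * c, a * d) * h(a * d, a * c)) * g(a * c * d * g(a * c, a * c * d) * g(c, c) * h(d, c), c), a)
  Order the arguments:  c * g(c * f(a * c * d * f(a) * h(a * c, a * d) * h(a * d, a * c)) * g(a * c * d * g(a * c, a * c * d) * g(c, c) * h(d, c), c), a)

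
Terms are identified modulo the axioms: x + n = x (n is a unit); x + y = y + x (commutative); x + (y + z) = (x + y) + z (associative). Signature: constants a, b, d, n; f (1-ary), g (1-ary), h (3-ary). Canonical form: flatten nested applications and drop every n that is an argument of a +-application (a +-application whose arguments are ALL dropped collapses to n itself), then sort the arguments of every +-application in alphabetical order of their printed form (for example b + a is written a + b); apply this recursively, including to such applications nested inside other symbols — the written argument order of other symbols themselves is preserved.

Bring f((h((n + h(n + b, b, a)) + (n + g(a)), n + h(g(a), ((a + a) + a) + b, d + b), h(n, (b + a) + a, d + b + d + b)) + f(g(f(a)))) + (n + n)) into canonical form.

Answer: f(f(g(f(a))) + h(g(a) + h(b, b, a), h(g(a), a + a + a + b, b + d), h(n, a + a + b, b + b + d + d)))

Derivation:
Work inside:  (h((n + h(n + b, b, a)) + (n + g(a)), n + h(g(a), ((a + a) + a) + b, d + b), h(n, (b + a) + a, d + b + d + b)) + f(g(f(a)))) + (n + n)
Merge nested applications:  h((n + h(n + b, b, a)) + (n + g(a)), n + h(g(a), ((a + a) + a) + b, d + b), h(n, (b + a) + a, d + b + d + b)) + f(g(f(a))) + n + n
Canonicalize subterm:  h((n + h(n + b, b, a)) + (n + g(a)), n + h(g(a), ((a + a) + a) + b, d + b), h(n, (b + a) + a, d + b + d + b))  →  h(g(a) + h(b, b, a), h(g(a), a + a + a + b, b + d), h(n, a + a + b, b + b + d + d))
Units out:  drop n (×2)
Order the arguments:  f(g(f(a))) + h(g(a) + h(b, b, a), h(g(a), a + a + a + b, b + d), h(n, a + a + b, b + b + d + d))
Put back:  f(f(g(f(a))) + h(g(a) + h(b, b, a), h(g(a), a + a + a + b, b + d), h(n, a + a + b, b + b + d + d)))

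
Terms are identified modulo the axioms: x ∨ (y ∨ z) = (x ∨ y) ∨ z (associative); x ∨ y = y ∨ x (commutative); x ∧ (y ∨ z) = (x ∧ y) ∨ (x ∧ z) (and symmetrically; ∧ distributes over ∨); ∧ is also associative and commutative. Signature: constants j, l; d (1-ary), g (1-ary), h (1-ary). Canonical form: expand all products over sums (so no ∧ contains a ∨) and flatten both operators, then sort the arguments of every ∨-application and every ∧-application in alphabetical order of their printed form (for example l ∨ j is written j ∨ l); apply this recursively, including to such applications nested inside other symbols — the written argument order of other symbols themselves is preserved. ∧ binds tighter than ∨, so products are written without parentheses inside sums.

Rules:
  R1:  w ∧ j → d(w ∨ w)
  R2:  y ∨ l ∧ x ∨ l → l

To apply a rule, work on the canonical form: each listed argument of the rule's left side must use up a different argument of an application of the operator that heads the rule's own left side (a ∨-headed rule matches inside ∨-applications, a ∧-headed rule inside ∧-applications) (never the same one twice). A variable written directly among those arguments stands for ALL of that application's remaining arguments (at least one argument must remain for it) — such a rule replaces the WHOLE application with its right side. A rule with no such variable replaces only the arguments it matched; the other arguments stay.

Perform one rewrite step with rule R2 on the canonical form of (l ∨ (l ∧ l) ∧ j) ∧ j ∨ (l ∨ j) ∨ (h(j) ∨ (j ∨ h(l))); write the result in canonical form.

Answer: l

Derivation:
Canonical form:  h(j) ∨ h(l) ∨ j ∨ j ∨ j ∧ j ∧ l ∧ l ∨ j ∧ l ∨ l
Apply R2:  consuming j ∧ j ∧ l ∧ l, l;  x := j ∧ j ∧ l, y := h(j) ∨ h(l) ∨ j ∨ j ∨ j ∧ l
Every leftover argument binds to the variable; the entire application is replaced.
Result:  l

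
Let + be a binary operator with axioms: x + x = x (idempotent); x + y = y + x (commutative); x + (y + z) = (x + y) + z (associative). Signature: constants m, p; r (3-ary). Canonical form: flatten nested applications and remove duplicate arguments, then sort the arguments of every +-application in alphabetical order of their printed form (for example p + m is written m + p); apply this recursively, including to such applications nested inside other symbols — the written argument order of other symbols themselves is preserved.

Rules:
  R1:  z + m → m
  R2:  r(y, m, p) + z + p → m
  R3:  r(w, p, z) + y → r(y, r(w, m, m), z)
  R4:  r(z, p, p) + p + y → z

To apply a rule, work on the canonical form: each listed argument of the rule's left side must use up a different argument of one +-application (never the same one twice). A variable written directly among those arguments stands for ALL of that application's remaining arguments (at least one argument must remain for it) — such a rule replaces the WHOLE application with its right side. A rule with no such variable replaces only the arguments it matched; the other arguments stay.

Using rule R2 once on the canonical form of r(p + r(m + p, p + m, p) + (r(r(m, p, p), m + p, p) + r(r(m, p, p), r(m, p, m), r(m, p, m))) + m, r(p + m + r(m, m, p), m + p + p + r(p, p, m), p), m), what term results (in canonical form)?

Answer: r(m + p + r(m + p, m + p, p) + r(r(m, p, p), m + p, p) + r(r(m, p, p), r(m, p, m), r(m, p, m)), r(m, m + p + r(p, p, m), p), m)

Derivation:
Canonical form:  r(m + p + r(m + p, m + p, p) + r(r(m, p, p), m + p, p) + r(r(m, p, p), r(m, p, m), r(m, p, m)), r(m + p + r(m, m, p), m + p + r(p, p, m), p), m)
Apply R2:  consuming p, r(m, m, p);  y := m, z := m
The extension variable absorbs all remaining arguments, so the whole application is rewritten.
Result:  r(m + p + r(m + p, m + p, p) + r(r(m, p, p), m + p, p) + r(r(m, p, p), r(m, p, m), r(m, p, m)), r(m, m + p + r(p, p, m), p), m)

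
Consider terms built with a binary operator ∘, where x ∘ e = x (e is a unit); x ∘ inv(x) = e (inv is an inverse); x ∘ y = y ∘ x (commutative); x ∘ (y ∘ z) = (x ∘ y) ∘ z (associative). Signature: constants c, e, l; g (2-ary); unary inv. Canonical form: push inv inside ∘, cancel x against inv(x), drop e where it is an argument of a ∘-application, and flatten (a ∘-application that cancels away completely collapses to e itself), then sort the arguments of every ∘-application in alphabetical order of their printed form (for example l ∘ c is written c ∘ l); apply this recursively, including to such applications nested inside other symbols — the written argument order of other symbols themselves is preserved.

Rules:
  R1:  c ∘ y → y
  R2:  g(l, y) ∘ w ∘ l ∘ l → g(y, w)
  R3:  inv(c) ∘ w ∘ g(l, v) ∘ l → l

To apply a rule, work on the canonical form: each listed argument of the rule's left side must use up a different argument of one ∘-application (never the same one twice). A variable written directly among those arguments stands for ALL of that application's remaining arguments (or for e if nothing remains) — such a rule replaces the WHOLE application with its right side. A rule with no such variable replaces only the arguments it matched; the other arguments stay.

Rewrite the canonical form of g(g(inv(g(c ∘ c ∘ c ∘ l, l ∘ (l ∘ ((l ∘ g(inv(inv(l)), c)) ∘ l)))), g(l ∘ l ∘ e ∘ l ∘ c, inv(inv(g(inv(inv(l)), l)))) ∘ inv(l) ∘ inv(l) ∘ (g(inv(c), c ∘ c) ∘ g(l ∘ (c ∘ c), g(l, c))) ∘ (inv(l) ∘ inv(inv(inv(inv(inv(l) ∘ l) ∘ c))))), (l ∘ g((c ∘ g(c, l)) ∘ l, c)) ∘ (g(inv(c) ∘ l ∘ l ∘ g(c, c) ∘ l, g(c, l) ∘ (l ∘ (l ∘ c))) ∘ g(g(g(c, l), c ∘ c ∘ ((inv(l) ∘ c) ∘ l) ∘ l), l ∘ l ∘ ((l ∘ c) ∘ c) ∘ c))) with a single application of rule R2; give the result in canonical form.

Canonical form:  g(g(inv(g(c ∘ c ∘ c ∘ l, g(l, c) ∘ l ∘ l ∘ l ∘ l)), g(c ∘ c ∘ l, g(l, c)) ∘ g(c ∘ l ∘ l ∘ l, g(l, l)) ∘ g(inv(c), c ∘ c) ∘ inv(c) ∘ inv(l) ∘ inv(l) ∘ inv(l)), g(c ∘ g(c, l) ∘ l, c) ∘ g(g(c, c) ∘ inv(c) ∘ l ∘ l ∘ l, c ∘ g(c, l) ∘ l ∘ l) ∘ g(g(g(c, l), c ∘ c ∘ c ∘ l), c ∘ c ∘ c ∘ l ∘ l ∘ l) ∘ l)
Apply R2:  consuming g(l, c), l, l;  w := l ∘ l, y := c
Every leftover argument binds to the variable; the entire application is replaced.
New term:  g(g(inv(g(c ∘ c ∘ c ∘ l, g(c, l ∘ l))), g(c ∘ c ∘ l, g(l, c)) ∘ g(c ∘ l ∘ l ∘ l, g(l, l)) ∘ g(inv(c), c ∘ c) ∘ inv(c) ∘ inv(l) ∘ inv(l) ∘ inv(l)), g(c ∘ g(c, l) ∘ l, c) ∘ g(g(c, c) ∘ inv(c) ∘ l ∘ l ∘ l, c ∘ g(c, l) ∘ l ∘ l) ∘ g(g(g(c, l), c ∘ c ∘ c ∘ l), c ∘ c ∘ c ∘ l ∘ l ∘ l) ∘ l)

Answer: g(g(inv(g(c ∘ c ∘ c ∘ l, g(c, l ∘ l))), g(c ∘ c ∘ l, g(l, c)) ∘ g(c ∘ l ∘ l ∘ l, g(l, l)) ∘ g(inv(c), c ∘ c) ∘ inv(c) ∘ inv(l) ∘ inv(l) ∘ inv(l)), g(c ∘ g(c, l) ∘ l, c) ∘ g(g(c, c) ∘ inv(c) ∘ l ∘ l ∘ l, c ∘ g(c, l) ∘ l ∘ l) ∘ g(g(g(c, l), c ∘ c ∘ c ∘ l), c ∘ c ∘ c ∘ l ∘ l ∘ l) ∘ l)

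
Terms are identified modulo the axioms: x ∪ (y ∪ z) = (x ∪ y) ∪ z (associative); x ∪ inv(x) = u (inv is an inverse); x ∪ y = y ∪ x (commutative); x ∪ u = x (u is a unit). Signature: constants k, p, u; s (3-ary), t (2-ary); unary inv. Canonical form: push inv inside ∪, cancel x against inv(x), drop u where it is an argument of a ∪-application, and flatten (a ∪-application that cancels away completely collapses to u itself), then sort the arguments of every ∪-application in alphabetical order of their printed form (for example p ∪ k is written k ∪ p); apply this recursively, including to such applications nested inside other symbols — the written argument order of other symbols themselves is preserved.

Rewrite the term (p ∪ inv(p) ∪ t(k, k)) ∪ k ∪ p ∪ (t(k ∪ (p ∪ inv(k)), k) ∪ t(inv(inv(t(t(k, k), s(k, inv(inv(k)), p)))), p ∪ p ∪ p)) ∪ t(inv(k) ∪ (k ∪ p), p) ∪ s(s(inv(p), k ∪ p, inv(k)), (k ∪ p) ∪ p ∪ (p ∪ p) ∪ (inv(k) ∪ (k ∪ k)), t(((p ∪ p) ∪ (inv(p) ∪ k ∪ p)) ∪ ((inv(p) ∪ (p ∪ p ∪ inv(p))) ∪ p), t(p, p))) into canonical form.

Answer: k ∪ p ∪ s(s(inv(p), k ∪ p, inv(k)), k ∪ k ∪ p ∪ p ∪ p ∪ p, t(k ∪ p ∪ p ∪ p, t(p, p))) ∪ t(k, k) ∪ t(p, k) ∪ t(p, p) ∪ t(t(t(k, k), s(k, k, p)), p ∪ p ∪ p)

Derivation:
Push inv inside:  distribute inv over ∪ and collapse double inv
Combine occurrences:  p ∪ t(k, k) ∪ k ∪ t(p, k) ∪ t(t(t(k, k), s(k, k, p)), p ∪ p ∪ p) ∪ t(p, p) ∪ s(s(inv(p), k ∪ p, inv(k)), k ∪ k ∪ p ∪ p ∪ p ∪ p, t(k ∪ p ∪ p ∪ p, t(p, p)))
Sort:  k ∪ p ∪ s(s(inv(p), k ∪ p, inv(k)), k ∪ k ∪ p ∪ p ∪ p ∪ p, t(k ∪ p ∪ p ∪ p, t(p, p))) ∪ t(k, k) ∪ t(p, k) ∪ t(p, p) ∪ t(t(t(k, k), s(k, k, p)), p ∪ p ∪ p)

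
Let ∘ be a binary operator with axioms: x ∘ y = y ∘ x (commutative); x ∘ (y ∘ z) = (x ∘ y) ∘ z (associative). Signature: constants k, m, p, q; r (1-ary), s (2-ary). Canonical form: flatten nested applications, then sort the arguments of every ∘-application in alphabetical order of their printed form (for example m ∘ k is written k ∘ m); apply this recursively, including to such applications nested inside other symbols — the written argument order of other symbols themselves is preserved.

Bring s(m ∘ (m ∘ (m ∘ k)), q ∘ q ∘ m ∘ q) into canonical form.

Answer: s(k ∘ m ∘ m ∘ m, m ∘ q ∘ q ∘ q)

Derivation:
Focus inside:  m ∘ (m ∘ (m ∘ k))
Merge nested applications:  m ∘ m ∘ m ∘ k
Sort arguments:  k ∘ m ∘ m ∘ m
Rebuild:  s(k ∘ m ∘ m ∘ m, m ∘ q ∘ q ∘ q)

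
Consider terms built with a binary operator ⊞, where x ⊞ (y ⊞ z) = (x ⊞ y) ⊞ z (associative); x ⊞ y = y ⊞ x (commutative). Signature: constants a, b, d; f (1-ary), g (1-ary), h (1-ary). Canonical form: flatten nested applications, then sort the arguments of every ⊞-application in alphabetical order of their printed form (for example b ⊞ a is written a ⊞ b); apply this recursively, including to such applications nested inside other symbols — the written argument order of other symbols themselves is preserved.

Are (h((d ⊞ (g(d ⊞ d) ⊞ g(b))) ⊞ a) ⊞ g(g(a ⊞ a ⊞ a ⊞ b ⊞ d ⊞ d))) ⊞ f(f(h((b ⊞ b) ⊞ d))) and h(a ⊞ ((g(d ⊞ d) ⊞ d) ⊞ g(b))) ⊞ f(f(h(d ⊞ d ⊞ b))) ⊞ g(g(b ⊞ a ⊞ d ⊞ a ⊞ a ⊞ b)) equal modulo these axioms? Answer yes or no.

Left:  (h((d ⊞ (g(d ⊞ d) ⊞ g(b))) ⊞ a) ⊞ g(g(a ⊞ a ⊞ a ⊞ b ⊞ d ⊞ d))) ⊞ f(f(h((b ⊞ b) ⊞ d)))
  Flatten:  h((d ⊞ (g(d ⊞ d) ⊞ g(b))) ⊞ a) ⊞ g(g(a ⊞ a ⊞ a ⊞ b ⊞ d ⊞ d)) ⊞ f(f(h((b ⊞ b) ⊞ d)))
  Simplify inside:  h((d ⊞ (g(d ⊞ d) ⊞ g(b))) ⊞ a)  →  h(a ⊞ d ⊞ g(b) ⊞ g(d ⊞ d))
  Canonicalize subterm:  f(f(h((b ⊞ b) ⊞ d)))  →  f(f(h(b ⊞ b ⊞ d)))
  Sort:  f(f(h(b ⊞ b ⊞ d))) ⊞ g(g(a ⊞ a ⊞ a ⊞ b ⊞ d ⊞ d)) ⊞ h(a ⊞ d ⊞ g(b) ⊞ g(d ⊞ d))
Right:  h(a ⊞ ((g(d ⊞ d) ⊞ d) ⊞ g(b))) ⊞ f(f(h(d ⊞ d ⊞ b))) ⊞ g(g(b ⊞ a ⊞ d ⊞ a ⊞ a ⊞ b))
  Simplify inside:  h(a ⊞ ((g(d ⊞ d) ⊞ d) ⊞ g(b)))  →  h(a ⊞ d ⊞ g(b) ⊞ g(d ⊞ d))
  Inside:  f(f(h(d ⊞ d ⊞ b)))  →  f(f(h(b ⊞ d ⊞ d)))
  Inside:  g(g(b ⊞ a ⊞ d ⊞ a ⊞ a ⊞ b))  →  g(g(a ⊞ a ⊞ a ⊞ b ⊞ b ⊞ d))
  Sort:  f(f(h(b ⊞ d ⊞ d))) ⊞ g(g(a ⊞ a ⊞ a ⊞ b ⊞ b ⊞ d)) ⊞ h(a ⊞ d ⊞ g(b) ⊞ g(d ⊞ d))

Answer: no — f(f(h(b ⊞ b ⊞ d))) ⊞ g(g(a ⊞ a ⊞ a ⊞ b ⊞ d ⊞ d)) ⊞ h(a ⊞ d ⊞ g(b) ⊞ g(d ⊞ d)) vs f(f(h(b ⊞ d ⊞ d))) ⊞ g(g(a ⊞ a ⊞ a ⊞ b ⊞ b ⊞ d)) ⊞ h(a ⊞ d ⊞ g(b) ⊞ g(d ⊞ d))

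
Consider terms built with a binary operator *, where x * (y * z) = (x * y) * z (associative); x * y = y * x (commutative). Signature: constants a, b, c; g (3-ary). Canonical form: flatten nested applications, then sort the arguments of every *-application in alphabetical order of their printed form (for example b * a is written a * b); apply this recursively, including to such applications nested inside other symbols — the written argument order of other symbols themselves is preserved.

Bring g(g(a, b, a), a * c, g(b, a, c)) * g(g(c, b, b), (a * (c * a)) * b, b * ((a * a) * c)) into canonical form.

Answer: g(g(a, b, a), a * c, g(b, a, c)) * g(g(c, b, b), a * a * b * c, a * a * b * c)

Derivation:
Inside:  g(g(c, b, b), (a * (c * a)) * b, b * ((a * a) * c))  →  g(g(c, b, b), a * a * b * c, a * a * b * c)
Sort arguments:  g(g(a, b, a), a * c, g(b, a, c)) * g(g(c, b, b), a * a * b * c, a * a * b * c)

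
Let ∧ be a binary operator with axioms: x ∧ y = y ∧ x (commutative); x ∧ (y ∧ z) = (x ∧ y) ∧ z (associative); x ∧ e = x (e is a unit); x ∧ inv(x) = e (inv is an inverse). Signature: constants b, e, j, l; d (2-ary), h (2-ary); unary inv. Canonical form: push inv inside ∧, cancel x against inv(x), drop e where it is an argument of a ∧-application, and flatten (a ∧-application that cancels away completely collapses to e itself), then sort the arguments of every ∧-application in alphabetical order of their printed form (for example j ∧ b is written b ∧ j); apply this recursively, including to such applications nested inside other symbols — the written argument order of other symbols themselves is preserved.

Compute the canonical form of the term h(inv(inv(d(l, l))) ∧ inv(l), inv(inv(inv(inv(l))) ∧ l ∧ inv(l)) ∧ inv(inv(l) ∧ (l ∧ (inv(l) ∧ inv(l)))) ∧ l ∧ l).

Descend into:  inv(inv(inv(inv(l))) ∧ l ∧ inv(l)) ∧ inv(inv(l) ∧ (l ∧ (inv(l) ∧ inv(l)))) ∧ l ∧ l
Push inv inside:  distribute inv over ∧ and collapse double inv
Collect:  l ∧ l ∧ l ∧ l ∧ l
Rebuild:  h(d(l, l) ∧ inv(l), l ∧ l ∧ l ∧ l ∧ l)

Answer: h(d(l, l) ∧ inv(l), l ∧ l ∧ l ∧ l ∧ l)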